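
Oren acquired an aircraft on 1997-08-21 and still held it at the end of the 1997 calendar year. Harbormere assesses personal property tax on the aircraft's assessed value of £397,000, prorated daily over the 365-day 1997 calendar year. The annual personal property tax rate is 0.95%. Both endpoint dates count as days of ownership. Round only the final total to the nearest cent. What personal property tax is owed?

Days held (1997-08-21 to 1997-12-31): 133 out of 365
Tax = £397,000 × 0.95% × 133/365 = £1,374.2726

£1,374.27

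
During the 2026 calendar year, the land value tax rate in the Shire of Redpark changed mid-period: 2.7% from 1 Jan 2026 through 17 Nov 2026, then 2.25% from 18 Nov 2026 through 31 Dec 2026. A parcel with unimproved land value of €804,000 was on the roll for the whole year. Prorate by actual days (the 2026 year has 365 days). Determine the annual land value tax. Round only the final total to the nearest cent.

€21,271.86

1 Jan – 17 Nov 2026: 321 days at 2.7% → €804,000 × 2.7% × 321/365 = €19,091.1452
18 Nov – 31 Dec 2026: 44 days at 2.25% → €804,000 × 2.25% × 44/365 = €2,180.7123
Total = €21,271.8575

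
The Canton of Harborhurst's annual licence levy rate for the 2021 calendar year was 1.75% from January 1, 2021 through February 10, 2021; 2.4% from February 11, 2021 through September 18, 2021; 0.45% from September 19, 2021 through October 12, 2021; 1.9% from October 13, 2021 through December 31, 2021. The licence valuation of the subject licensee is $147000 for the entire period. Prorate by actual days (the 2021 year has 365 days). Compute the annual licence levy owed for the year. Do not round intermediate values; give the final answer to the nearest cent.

$3071.09

January 1 – February 10, 2021: 41 days at 1.75% → $147000 × 1.75% × 41/365 = $288.9658
February 11 – September 18, 2021: 220 days at 2.4% → $147000 × 2.4% × 220/365 = $2126.4658
September 19 – October 12, 2021: 24 days at 0.45% → $147000 × 0.45% × 24/365 = $43.4959
October 13 – December 31, 2021: 80 days at 1.9% → $147000 × 1.9% × 80/365 = $612.1644
Total = $3071.0918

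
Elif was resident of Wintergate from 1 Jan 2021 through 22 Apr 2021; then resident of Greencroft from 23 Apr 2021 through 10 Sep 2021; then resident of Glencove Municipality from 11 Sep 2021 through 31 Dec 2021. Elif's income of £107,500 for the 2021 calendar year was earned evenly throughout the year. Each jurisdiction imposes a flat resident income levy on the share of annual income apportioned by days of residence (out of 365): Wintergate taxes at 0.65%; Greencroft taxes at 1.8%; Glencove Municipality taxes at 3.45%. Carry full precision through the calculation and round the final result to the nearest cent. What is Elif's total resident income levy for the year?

£2,099.93

Wintergate, 1 Jan – 22 Apr 2021: 112 days → £107,500 × 0.65% × 112/365 = £214.4110
Greencroft, 23 Apr – 10 Sep 2021: 141 days → £107,500 × 1.8% × 141/365 = £747.4932
Glencove Municipality, 11 Sep – 31 Dec 2021: 112 days → £107,500 × 3.45% × 112/365 = £1,138.0274
Total = £2,099.9315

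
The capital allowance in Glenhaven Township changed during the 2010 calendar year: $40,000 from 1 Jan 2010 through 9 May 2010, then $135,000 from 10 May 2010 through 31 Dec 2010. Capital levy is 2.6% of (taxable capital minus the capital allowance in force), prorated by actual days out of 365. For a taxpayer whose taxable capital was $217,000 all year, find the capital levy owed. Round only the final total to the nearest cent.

$3,004.96

1 Jan – 9 May 2010: 129 days, exemption $40,000 → ($217,000 − $40,000) × 2.6% × 129/365 = $1,626.4603
10 May – 31 Dec 2010: 236 days, exemption $135,000 → ($217,000 − $135,000) × 2.6% × 236/365 = $1,378.4986
Total = $3,004.9589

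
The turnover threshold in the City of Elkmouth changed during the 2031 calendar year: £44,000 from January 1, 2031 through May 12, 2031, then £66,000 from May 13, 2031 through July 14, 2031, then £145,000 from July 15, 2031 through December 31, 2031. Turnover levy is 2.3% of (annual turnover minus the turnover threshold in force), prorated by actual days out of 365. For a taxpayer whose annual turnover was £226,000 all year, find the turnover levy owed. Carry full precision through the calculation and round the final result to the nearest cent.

£3,016.72

January 1 – May 12, 2031: 132 days, exemption £44,000 → (£226,000 − £44,000) × 2.3% × 132/365 = £1,513.8411
May 13 – July 14, 2031: 63 days, exemption £66,000 → (£226,000 − £66,000) × 2.3% × 63/365 = £635.1781
July 15 – December 31, 2031: 170 days, exemption £145,000 → (£226,000 − £145,000) × 2.3% × 170/365 = £867.6986
Total = £3,016.7178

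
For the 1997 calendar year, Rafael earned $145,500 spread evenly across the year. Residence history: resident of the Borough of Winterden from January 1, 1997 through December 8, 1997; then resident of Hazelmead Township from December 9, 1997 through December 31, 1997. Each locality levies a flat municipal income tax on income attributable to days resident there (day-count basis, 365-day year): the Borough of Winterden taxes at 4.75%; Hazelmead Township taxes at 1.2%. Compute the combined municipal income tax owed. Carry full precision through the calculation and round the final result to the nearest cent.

The Borough of Winterden, January 1 – December 8, 1997: 342 days → $145,500 × 4.75% × 342/365 = $6,475.7466
Hazelmead Township, December 9 – December 31, 1997: 23 days → $145,500 × 1.2% × 23/365 = $110.0219
Total = $6,585.7685

$6,585.77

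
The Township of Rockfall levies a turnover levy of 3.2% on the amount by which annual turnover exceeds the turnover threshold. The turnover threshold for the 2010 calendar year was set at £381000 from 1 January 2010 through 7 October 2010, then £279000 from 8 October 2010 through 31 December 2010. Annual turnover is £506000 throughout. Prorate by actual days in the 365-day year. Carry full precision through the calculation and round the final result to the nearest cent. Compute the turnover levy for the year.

£4760.11

1 January – 7 October 2010: 280 days, exemption £381000 → (£506000 − £381000) × 3.2% × 280/365 = £3068.4932
8 October – 31 December 2010: 85 days, exemption £279000 → (£506000 − £279000) × 3.2% × 85/365 = £1691.6164
Total = £4760.1096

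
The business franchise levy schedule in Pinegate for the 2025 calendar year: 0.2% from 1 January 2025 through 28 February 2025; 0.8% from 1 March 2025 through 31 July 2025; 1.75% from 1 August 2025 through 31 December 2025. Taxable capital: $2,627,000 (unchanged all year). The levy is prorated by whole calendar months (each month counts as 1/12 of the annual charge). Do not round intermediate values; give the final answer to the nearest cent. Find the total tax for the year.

$28,787.54

1 January – 28 February 2025: 2 months at 0.2% → $2,627,000 × 0.2% × 2/12 = $875.6667
1 March – 31 July 2025: 5 months at 0.8% → $2,627,000 × 0.8% × 5/12 = $8,756.6667
1 August – 31 December 2025: 5 months at 1.75% → $2,627,000 × 1.75% × 5/12 = $19,155.2083
Total = $28,787.5417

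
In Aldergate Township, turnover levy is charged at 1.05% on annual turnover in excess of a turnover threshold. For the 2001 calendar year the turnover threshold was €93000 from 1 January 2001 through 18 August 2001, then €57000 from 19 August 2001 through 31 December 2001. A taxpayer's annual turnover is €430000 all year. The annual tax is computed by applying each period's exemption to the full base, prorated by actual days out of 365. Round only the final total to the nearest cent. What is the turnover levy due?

1 January – 18 August 2001: 230 days, exemption €93000 → (€430000 − €93000) × 1.05% × 230/365 = €2229.7397
19 August – 31 December 2001: 135 days, exemption €57000 → (€430000 − €57000) × 1.05% × 135/365 = €1448.5685
Total = €3678.3082

€3678.31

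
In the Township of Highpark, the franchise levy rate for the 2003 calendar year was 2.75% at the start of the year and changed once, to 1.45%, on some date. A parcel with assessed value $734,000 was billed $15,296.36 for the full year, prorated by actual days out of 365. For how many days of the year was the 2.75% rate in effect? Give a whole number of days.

178 days

Let d = days at the first rate; then 365 − d days at the second rate.
$734,000 × [2.75%·d + 1.45%·(365−d)] / 365 = $15,296.36
Solving gives d = 178, so the new rate took effect on June 28, 2003.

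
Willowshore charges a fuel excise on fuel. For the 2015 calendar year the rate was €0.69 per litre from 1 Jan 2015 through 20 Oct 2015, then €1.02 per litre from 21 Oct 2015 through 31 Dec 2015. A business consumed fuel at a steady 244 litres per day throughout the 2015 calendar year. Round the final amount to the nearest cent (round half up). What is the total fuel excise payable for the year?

1 Jan – 20 Oct 2015: 293 days × 244 litres/day = 71,492 litres at €0.69/litre → €49329.48
21 Oct – 31 Dec 2015: 72 days × 244 litres/day = 17,568 litres at €1.02/litre → €17919.36

€67248.84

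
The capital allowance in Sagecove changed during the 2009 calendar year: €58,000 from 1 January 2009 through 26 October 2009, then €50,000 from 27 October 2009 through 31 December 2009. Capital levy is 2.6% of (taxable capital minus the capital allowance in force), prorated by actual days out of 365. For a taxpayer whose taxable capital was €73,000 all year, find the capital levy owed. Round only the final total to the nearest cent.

€427.61

1 January – 26 October 2009: 299 days, exemption €58,000 → (€73,000 − €58,000) × 2.6% × 299/365 = €319.4795
27 October – 31 December 2009: 66 days, exemption €50,000 → (€73,000 − €50,000) × 2.6% × 66/365 = €108.1315
Total = €427.6110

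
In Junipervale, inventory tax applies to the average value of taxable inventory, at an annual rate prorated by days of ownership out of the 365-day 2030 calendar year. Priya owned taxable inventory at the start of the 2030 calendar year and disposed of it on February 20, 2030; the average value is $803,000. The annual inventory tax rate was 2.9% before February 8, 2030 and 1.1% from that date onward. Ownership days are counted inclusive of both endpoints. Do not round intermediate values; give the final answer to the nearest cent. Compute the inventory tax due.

January 1 – February 7, 2030: 38 days at 2.9% → $803,000 × 2.9% × 38/365 = $2,424.4000
February 8 – February 20, 2030: 13 days at 1.1% → $803,000 × 1.1% × 13/365 = $314.6000
Total = $2,739.0000

$2,739.00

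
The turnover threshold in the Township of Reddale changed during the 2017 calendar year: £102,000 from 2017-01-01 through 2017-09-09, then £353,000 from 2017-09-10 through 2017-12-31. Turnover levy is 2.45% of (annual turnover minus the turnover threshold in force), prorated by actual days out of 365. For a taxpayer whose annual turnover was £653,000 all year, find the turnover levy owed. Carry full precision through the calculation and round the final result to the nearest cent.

2017-01-01 to 2017-09-09: 252 days, exemption £102,000 → (£653,000 − £102,000) × 2.45% × 252/365 = £9,320.2027
2017-09-10 to 2017-12-31: 113 days, exemption £353,000 → (£653,000 − £353,000) × 2.45% × 113/365 = £2,275.4795
Total = £11,595.6822

£11,595.68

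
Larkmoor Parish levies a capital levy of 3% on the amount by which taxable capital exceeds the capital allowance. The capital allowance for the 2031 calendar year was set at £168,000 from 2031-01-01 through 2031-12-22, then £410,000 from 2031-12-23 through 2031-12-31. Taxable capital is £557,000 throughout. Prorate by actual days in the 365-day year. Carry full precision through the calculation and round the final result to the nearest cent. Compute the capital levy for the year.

2031-01-01 to 2031-12-22: 356 days, exemption £168,000 → (£557,000 − £168,000) × 3% × 356/365 = £11,382.2466
2031-12-23 to 2031-12-31: 9 days, exemption £410,000 → (£557,000 − £410,000) × 3% × 9/365 = £108.7397
Total = £11,490.9863

£11,490.99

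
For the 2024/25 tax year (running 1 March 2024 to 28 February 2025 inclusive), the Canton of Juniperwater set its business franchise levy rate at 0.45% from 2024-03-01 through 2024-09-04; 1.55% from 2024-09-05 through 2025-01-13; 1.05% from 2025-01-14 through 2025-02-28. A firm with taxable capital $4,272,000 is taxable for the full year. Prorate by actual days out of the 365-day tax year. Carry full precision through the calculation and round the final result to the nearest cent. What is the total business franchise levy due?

2024-03-01 to 2024-09-04: 188 days at 0.45% → $4,272,000 × 0.45% × 188/365 = $9,901.6767
2024-09-05 to 2025-01-13: 131 days at 1.55% → $4,272,000 × 1.55% × 131/365 = $23,765.1945
2025-01-14 to 2025-02-28: 46 days at 1.05% → $4,272,000 × 1.05% × 46/365 = $5,653.0849
Total = $39,319.9562

$39,319.96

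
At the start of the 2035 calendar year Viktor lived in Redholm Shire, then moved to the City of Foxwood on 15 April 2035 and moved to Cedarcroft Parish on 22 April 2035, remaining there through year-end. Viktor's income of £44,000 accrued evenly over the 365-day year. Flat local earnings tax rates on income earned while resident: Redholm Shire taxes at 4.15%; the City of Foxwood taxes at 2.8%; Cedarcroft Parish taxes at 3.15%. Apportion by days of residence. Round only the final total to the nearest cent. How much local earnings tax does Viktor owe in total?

£1,508.42

Redholm Shire, 1 January – 14 April 2035: 104 days → £44,000 × 4.15% × 104/365 = £520.2849
The City of Foxwood, 15 April – 21 April 2035: 7 days → £44,000 × 2.8% × 7/365 = £23.6274
Cedarcroft Parish, 22 April – 31 December 2035: 254 days → £44,000 × 3.15% × 254/365 = £964.5041
Total = £1,508.4164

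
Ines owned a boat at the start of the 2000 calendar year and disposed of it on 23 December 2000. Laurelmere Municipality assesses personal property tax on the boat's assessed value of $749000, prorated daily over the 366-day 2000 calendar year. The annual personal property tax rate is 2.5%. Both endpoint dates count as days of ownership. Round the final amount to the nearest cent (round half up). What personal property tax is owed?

Days held (1 January – 23 December 2000): 358 out of 366
Tax = $749000 × 2.5% × 358/366 = $18315.7104

$18315.71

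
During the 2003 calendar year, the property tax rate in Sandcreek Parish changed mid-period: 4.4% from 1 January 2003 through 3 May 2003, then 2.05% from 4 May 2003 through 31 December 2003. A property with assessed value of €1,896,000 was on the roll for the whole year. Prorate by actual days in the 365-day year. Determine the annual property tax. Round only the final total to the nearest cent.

€53,882.76

1 January – 3 May 2003: 123 days at 4.4% → €1,896,000 × 4.4% × 123/365 = €28,112.7452
4 May – 31 December 2003: 242 days at 2.05% → €1,896,000 × 2.05% × 242/365 = €25,770.0164
Total = €53,882.7616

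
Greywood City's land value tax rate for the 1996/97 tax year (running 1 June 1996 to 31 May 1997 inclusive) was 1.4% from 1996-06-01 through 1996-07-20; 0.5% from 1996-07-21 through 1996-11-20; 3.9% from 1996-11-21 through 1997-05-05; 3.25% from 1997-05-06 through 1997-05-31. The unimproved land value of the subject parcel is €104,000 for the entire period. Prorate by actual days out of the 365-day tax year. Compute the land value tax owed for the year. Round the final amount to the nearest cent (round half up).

1996-06-01 to 1996-07-20: 50 days at 1.4% → €104,000 × 1.4% × 50/365 = €199.4521
1996-07-21 to 1996-11-20: 123 days at 0.5% → €104,000 × 0.5% × 123/365 = €175.2329
1996-11-21 to 1997-05-05: 166 days at 3.9% → €104,000 × 3.9% × 166/365 = €1,844.6466
1997-05-06 to 1997-05-31: 26 days at 3.25% → €104,000 × 3.25% × 26/365 = €240.7671
Total = €2,460.0986

€2,460.10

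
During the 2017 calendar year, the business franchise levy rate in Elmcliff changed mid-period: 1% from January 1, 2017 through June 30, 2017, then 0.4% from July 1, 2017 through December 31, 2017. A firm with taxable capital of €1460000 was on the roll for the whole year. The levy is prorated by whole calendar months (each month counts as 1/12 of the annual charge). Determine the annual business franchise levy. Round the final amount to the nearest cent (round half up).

January 1 – June 30, 2017: 6 months at 1% → €1460000 × 1% × 6/12 = €7300.0000
July 1 – December 31, 2017: 6 months at 0.4% → €1460000 × 0.4% × 6/12 = €2920.0000
Total = €10220.0000

€10220.00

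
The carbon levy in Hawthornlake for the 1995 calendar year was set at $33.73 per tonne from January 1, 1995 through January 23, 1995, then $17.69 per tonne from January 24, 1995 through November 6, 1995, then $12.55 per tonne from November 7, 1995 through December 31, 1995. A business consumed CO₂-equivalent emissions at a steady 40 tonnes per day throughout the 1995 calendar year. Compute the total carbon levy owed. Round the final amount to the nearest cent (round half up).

January 1 – January 23, 1995: 23 days × 40 tonnes/day = 920 tonnes at $33.73/tonne → $31,031.60
January 24 – November 6, 1995: 287 days × 40 tonnes/day = 11,480 tonnes at $17.69/tonne → $203,081.20
November 7 – December 31, 1995: 55 days × 40 tonnes/day = 2,200 tonnes at $12.55/tonne → $27,610.00

$261,722.80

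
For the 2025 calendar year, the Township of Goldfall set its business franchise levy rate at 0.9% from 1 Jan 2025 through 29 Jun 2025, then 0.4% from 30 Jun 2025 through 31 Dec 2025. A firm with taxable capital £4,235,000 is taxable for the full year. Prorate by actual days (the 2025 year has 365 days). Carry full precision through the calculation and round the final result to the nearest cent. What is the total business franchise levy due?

1 Jan – 29 Jun 2025: 180 days at 0.9% → £4,235,000 × 0.9% × 180/365 = £18,796.4384
30 Jun – 31 Dec 2025: 185 days at 0.4% → £4,235,000 × 0.4% × 185/365 = £8,586.0274
Total = £27,382.4658

£27,382.47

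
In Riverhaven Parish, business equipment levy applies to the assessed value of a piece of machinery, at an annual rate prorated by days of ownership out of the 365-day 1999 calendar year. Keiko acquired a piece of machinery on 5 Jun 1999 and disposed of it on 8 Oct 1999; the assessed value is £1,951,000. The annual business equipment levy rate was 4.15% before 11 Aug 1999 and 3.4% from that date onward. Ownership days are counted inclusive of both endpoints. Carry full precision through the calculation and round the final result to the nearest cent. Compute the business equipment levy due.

5 Jun – 10 Aug 1999: 67 days at 4.15% → £1,951,000 × 4.15% × 67/365 = £14,862.3438
11 Aug – 8 Oct 1999: 59 days at 3.4% → £1,951,000 × 3.4% × 59/365 = £10,722.4822
Total = £25,584.8260

£25,584.83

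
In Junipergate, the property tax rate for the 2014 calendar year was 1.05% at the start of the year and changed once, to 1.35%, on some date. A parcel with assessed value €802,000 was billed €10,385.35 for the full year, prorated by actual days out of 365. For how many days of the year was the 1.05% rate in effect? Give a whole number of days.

67 days

Let d = days at the first rate; then 365 − d days at the second rate.
€802,000 × [1.05%·d + 1.35%·(365−d)] / 365 = €10,385.35
Solving gives d = 67, so the new rate took effect on 9 Mar 2014.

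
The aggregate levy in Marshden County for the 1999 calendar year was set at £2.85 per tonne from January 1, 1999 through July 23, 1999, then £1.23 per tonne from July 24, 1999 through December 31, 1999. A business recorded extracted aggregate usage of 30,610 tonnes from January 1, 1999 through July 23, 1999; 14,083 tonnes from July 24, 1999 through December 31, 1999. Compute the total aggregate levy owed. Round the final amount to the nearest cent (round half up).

January 1 – July 23, 1999: 30,610 tonnes at £2.85/tonne → £87,238.50
July 24 – December 31, 1999: 14,083 tonnes at £1.23/tonne → £17,322.09

£104,560.59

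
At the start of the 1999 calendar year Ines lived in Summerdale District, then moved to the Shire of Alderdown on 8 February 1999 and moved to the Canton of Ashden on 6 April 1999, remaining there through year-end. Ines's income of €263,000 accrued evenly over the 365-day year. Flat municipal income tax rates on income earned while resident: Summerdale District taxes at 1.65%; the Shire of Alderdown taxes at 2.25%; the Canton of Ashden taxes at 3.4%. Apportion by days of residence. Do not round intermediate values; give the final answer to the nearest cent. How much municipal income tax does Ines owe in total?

€7,990.52

Summerdale District, 1 January – 7 February 1999: 38 days → €263,000 × 1.65% × 38/365 = €451.7836
The Shire of Alderdown, 8 February – 5 April 1999: 57 days → €263,000 × 2.25% × 57/365 = €924.1027
The Canton of Ashden, 6 April – 31 December 1999: 270 days → €263,000 × 3.4% × 270/365 = €6,614.6301
Total = €7,990.5164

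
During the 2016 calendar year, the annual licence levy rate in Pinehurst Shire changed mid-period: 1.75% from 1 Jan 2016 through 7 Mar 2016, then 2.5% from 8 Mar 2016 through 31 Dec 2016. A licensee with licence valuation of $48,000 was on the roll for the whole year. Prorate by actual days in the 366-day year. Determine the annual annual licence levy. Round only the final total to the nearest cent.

1 Jan – 7 Mar 2016: 67 days at 1.75% → $48,000 × 1.75% × 67/366 = $153.7705
8 Mar – 31 Dec 2016: 299 days at 2.5% → $48,000 × 2.5% × 299/366 = $980.3279
Total = $1,134.0984

$1,134.10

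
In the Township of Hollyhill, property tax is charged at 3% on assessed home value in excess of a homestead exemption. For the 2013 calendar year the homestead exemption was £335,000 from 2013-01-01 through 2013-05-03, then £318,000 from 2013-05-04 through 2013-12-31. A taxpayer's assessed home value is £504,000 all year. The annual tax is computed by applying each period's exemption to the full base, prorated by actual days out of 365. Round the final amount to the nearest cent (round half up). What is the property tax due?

£5,408.14

2013-01-01 to 2013-05-03: 123 days, exemption £335,000 → (£504,000 − £335,000) × 3% × 123/365 = £1,708.5205
2013-05-04 to 2013-12-31: 242 days, exemption £318,000 → (£504,000 − £318,000) × 3% × 242/365 = £3,699.6164
Total = £5,408.1370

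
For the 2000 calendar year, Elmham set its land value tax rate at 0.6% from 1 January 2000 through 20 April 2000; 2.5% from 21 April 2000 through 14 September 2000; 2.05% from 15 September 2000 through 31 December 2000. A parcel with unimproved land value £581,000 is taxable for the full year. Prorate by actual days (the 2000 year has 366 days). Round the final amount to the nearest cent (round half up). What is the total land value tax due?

1 January – 20 April 2000: 111 days at 0.6% → £581,000 × 0.6% × 111/366 = £1,057.2295
21 April – 14 September 2000: 147 days at 2.5% → £581,000 × 2.5% × 147/366 = £5,833.8115
15 September – 31 December 2000: 108 days at 2.05% → £581,000 × 2.05% × 108/366 = £3,514.5738
Total = £10,405.6148

£10,405.61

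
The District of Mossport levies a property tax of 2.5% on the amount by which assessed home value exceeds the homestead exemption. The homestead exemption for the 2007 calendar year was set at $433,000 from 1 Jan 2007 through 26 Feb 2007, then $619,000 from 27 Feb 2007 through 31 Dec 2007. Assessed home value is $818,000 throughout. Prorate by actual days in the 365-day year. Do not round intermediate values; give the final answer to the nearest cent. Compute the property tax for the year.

$5,701.16

1 Jan – 26 Feb 2007: 57 days, exemption $433,000 → ($818,000 − $433,000) × 2.5% × 57/365 = $1,503.0822
27 Feb – 31 Dec 2007: 308 days, exemption $619,000 → ($818,000 − $619,000) × 2.5% × 308/365 = $4,198.0822
Total = $5,701.1644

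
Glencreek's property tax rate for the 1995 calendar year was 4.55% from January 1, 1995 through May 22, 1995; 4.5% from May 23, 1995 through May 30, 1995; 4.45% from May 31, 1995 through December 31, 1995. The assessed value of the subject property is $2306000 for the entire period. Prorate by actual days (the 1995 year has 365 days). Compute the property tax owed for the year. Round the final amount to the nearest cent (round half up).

January 1 – May 22, 1995: 142 days at 4.55% → $2306000 × 4.55% × 142/365 = $40819.3589
May 23 – May 30, 1995: 8 days at 4.5% → $2306000 × 4.5% × 8/365 = $2274.4110
May 31 – December 31, 1995: 215 days at 4.45% → $2306000 × 4.45% × 215/365 = $60445.6301
Total = $103539.4000

$103539.40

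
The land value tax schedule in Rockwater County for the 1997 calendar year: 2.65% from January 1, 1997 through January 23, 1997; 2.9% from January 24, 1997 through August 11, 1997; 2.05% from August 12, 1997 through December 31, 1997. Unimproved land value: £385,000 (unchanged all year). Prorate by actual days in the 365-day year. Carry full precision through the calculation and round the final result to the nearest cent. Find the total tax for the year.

£9,831.21

January 1 – January 23, 1997: 23 days at 2.65% → £385,000 × 2.65% × 23/365 = £642.8973
January 24 – August 11, 1997: 200 days at 2.9% → £385,000 × 2.9% × 200/365 = £6,117.8082
August 12 – December 31, 1997: 142 days at 2.05% → £385,000 × 2.05% × 142/365 = £3,070.5068
Total = £9,831.2123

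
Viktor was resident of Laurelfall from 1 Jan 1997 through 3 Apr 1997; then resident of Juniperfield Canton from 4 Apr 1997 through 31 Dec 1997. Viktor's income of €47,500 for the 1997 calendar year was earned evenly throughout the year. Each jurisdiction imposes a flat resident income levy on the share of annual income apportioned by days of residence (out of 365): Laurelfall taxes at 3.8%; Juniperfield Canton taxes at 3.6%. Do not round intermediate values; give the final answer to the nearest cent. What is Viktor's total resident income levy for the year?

€1,734.21

Laurelfall, 1 Jan – 3 Apr 1997: 93 days → €47,500 × 3.8% × 93/365 = €459.9041
Juniperfield Canton, 4 Apr – 31 Dec 1997: 272 days → €47,500 × 3.6% × 272/365 = €1,274.3014
Total = €1,734.2055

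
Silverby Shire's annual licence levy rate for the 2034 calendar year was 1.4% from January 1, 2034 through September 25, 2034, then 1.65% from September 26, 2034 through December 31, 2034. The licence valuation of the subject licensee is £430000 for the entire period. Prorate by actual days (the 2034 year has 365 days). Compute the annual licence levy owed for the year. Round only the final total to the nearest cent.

January 1 – September 25, 2034: 268 days at 1.4% → £430000 × 1.4% × 268/365 = £4420.1644
September 26 – December 31, 2034: 97 days at 1.65% → £430000 × 1.65% × 97/365 = £1885.5205
Total = £6305.6849

£6305.68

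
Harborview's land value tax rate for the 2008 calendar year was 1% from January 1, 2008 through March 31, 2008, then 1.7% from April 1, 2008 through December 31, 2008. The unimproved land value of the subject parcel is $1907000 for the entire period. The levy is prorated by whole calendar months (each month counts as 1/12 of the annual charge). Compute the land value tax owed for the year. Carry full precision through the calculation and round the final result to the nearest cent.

January 1 – March 31, 2008: 3 months at 1% → $1907000 × 1% × 3/12 = $4767.5000
April 1 – December 31, 2008: 9 months at 1.7% → $1907000 × 1.7% × 9/12 = $24314.2500
Total = $29081.7500

$29081.75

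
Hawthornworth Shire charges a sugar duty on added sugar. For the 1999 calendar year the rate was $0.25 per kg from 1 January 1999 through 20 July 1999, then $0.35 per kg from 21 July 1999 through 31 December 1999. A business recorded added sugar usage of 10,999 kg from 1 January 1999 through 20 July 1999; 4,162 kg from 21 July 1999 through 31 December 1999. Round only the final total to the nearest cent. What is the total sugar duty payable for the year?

1 January – 20 July 1999: 10,999 kg at $0.25/kg → $2,749.75
21 July – 31 December 1999: 4,162 kg at $0.35/kg → $1,456.70

$4,206.45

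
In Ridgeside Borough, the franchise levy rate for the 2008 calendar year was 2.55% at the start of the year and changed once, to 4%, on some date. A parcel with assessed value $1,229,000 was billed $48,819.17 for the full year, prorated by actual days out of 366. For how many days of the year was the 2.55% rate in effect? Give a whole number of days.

Let d = days at the first rate; then 366 − d days at the second rate.
$1,229,000 × [2.55%·d + 4%·(366−d)] / 366 = $48,819.17
Solving gives d = 7, so the new rate took effect on 8 Jan 2008.

7 days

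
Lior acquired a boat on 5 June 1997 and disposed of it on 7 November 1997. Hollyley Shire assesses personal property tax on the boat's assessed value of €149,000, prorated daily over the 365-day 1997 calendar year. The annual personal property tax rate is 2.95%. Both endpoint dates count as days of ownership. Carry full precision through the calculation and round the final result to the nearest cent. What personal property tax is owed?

€1,878.62

Days held (5 June – 7 November 1997): 156 out of 365
Tax = €149,000 × 2.95% × 156/365 = €1,878.6247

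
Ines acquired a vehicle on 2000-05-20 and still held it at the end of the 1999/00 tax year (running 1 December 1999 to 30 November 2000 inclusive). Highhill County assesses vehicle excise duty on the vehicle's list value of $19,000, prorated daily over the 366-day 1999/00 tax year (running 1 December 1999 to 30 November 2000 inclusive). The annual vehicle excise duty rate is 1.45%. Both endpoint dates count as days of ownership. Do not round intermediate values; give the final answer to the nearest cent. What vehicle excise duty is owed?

Days held (2000-05-20 to 2000-11-30): 195 out of 366
Tax = $19,000 × 1.45% × 195/366 = $146.7828

$146.78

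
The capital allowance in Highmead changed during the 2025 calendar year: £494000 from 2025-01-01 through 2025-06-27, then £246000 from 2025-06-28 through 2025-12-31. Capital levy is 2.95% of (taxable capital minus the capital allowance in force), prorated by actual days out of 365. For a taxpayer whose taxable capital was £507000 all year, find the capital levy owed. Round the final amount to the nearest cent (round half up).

2025-01-01 to 2025-06-27: 178 days, exemption £494000 → (£507000 − £494000) × 2.95% × 178/365 = £187.0219
2025-06-28 to 2025-12-31: 187 days, exemption £246000 → (£507000 − £246000) × 2.95% × 187/365 = £3944.6753
Total = £4131.6973

£4131.70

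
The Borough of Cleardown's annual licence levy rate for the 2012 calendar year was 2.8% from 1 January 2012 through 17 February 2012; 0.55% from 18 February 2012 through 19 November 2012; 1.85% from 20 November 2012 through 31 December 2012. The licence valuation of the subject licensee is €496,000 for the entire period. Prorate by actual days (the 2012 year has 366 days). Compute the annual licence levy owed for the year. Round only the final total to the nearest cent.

1 January – 17 February 2012: 48 days at 2.8% → €496,000 × 2.8% × 48/366 = €1,821.3770
18 February – 19 November 2012: 276 days at 0.55% → €496,000 × 0.55% × 276/366 = €2,057.1803
20 November – 31 December 2012: 42 days at 1.85% → €496,000 × 1.85% × 42/366 = €1,052.9836
Total = €4,931.5410

€4,931.54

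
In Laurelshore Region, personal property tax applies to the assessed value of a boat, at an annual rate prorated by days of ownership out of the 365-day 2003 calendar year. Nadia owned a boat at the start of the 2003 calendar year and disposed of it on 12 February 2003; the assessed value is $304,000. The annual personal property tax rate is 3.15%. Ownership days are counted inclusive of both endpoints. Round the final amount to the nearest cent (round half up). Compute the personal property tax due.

$1,128.13

Days held (1 January – 12 February 2003): 43 out of 365
Tax = $304,000 × 3.15% × 43/365 = $1,128.1315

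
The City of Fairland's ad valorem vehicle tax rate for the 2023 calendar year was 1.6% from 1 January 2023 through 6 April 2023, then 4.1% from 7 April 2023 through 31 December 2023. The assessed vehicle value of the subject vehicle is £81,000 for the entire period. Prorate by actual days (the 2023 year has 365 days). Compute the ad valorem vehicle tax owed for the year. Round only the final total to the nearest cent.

£2,788.40

1 January – 6 April 2023: 96 days at 1.6% → £81,000 × 1.6% × 96/365 = £340.8658
7 April – 31 December 2023: 269 days at 4.1% → £81,000 × 4.1% × 269/365 = £2,447.5315
Total = £2,788.3973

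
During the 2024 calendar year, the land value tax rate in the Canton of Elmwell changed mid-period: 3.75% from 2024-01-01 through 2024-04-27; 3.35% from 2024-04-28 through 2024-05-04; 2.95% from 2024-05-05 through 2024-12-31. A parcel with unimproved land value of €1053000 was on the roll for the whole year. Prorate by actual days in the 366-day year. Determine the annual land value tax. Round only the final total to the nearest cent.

2024-01-01 to 2024-04-27: 118 days at 3.75% → €1053000 × 3.75% × 118/366 = €12730.9426
2024-04-28 to 2024-05-04: 7 days at 3.35% → €1053000 × 3.35% × 7/366 = €674.6680
2024-05-05 to 2024-12-31: 241 days at 2.95% → €1053000 × 2.95% × 241/366 = €20454.3811
Total = €33859.9918

€33859.99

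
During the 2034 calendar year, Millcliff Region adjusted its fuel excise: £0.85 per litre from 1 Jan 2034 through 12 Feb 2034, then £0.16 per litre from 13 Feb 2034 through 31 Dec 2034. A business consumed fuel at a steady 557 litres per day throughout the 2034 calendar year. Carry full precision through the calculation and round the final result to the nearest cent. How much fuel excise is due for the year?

1 Jan – 12 Feb 2034: 43 days × 557 litres/day = 23,951 litres at £0.85/litre → £20,358.35
13 Feb – 31 Dec 2034: 322 days × 557 litres/day = 179,354 litres at £0.16/litre → £28,696.64

£49,054.99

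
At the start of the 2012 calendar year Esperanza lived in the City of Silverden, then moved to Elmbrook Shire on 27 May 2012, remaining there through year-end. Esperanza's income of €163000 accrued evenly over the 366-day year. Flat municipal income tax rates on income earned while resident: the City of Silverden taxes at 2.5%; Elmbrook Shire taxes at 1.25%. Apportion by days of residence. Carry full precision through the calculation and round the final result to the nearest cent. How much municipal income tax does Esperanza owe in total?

The City of Silverden, 1 Jan – 26 May 2012: 147 days → €163000 × 2.5% × 147/366 = €1636.6803
Elmbrook Shire, 27 May – 31 Dec 2012: 219 days → €163000 × 1.25% × 219/366 = €1219.1598
Total = €2855.8402

€2855.84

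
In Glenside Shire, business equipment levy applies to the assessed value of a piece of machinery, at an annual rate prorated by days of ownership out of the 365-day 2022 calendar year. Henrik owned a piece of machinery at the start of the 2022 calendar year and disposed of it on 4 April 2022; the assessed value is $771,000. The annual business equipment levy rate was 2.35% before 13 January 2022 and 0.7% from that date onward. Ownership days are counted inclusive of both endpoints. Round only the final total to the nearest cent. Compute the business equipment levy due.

$1,808.15

1 January – 12 January 2022: 12 days at 2.35% → $771,000 × 2.35% × 12/365 = $595.6767
13 January – 4 April 2022: 82 days at 0.7% → $771,000 × 0.7% × 82/365 = $1,212.4767
Total = $1,808.1534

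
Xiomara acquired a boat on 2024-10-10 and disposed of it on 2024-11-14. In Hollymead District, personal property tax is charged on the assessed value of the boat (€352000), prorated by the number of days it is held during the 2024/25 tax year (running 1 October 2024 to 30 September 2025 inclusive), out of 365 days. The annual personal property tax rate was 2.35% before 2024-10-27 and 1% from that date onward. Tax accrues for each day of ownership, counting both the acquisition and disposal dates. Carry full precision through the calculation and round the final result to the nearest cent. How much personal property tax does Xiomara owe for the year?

€568.50

2024-10-10 to 2024-10-26: 17 days at 2.35% → €352000 × 2.35% × 17/365 = €385.2712
2024-10-27 to 2024-11-14: 19 days at 1% → €352000 × 1% × 19/365 = €183.2329
Total = €568.5041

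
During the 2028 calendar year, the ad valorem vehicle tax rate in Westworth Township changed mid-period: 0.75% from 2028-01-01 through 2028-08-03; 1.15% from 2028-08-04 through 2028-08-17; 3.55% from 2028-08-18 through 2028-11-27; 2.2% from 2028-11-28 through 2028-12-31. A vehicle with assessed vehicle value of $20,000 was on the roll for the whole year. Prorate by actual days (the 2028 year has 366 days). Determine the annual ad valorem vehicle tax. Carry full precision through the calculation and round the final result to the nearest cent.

2028-01-01 to 2028-08-03: 216 days at 0.75% → $20,000 × 0.75% × 216/366 = $88.5246
2028-08-04 to 2028-08-17: 14 days at 1.15% → $20,000 × 1.15% × 14/366 = $8.7978
2028-08-18 to 2028-11-27: 102 days at 3.55% → $20,000 × 3.55% × 102/366 = $197.8689
2028-11-28 to 2028-12-31: 34 days at 2.2% → $20,000 × 2.2% × 34/366 = $40.8743
Total = $336.0656

$336.07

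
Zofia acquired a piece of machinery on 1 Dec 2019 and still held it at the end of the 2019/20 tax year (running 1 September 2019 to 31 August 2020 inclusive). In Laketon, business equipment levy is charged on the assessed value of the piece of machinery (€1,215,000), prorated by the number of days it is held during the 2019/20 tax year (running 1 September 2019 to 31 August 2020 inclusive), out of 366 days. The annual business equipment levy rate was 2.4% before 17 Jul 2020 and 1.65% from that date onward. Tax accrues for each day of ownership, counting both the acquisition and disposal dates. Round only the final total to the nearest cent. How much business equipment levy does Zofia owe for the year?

1 Dec 2019 – 16 Jul 2020: 229 days at 2.4% → €1,215,000 × 2.4% × 229/366 = €18,244.9180
17 Jul – 31 Aug 2020: 46 days at 1.65% → €1,215,000 × 1.65% × 46/366 = €2,519.6311
Total = €20,764.5492

€20,764.55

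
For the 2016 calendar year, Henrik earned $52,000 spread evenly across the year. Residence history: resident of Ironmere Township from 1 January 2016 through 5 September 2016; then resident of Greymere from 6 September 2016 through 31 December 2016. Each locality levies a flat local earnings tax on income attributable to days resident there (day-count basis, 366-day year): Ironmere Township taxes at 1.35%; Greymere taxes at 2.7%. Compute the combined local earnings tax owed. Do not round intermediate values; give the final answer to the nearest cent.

$926.41

Ironmere Township, 1 January – 5 September 2016: 249 days → $52,000 × 1.35% × 249/366 = $477.5902
Greymere, 6 September – 31 December 2016: 117 days → $52,000 × 2.7% × 117/366 = $448.8197
Total = $926.4098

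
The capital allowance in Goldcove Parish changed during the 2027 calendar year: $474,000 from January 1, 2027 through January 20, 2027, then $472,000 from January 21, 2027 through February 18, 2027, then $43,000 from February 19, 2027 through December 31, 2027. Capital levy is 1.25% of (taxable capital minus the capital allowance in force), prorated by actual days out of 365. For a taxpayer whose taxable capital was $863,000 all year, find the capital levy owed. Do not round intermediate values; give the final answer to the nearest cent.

$9,528.73

January 1 – January 20, 2027: 20 days, exemption $474,000 → ($863,000 − $474,000) × 1.25% × 20/365 = $266.4384
January 21 – February 18, 2027: 29 days, exemption $472,000 → ($863,000 − $472,000) × 1.25% × 29/365 = $388.3219
February 19 – December 31, 2027: 316 days, exemption $43,000 → ($863,000 − $43,000) × 1.25% × 316/365 = $8,873.9726
Total = $9,528.7329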